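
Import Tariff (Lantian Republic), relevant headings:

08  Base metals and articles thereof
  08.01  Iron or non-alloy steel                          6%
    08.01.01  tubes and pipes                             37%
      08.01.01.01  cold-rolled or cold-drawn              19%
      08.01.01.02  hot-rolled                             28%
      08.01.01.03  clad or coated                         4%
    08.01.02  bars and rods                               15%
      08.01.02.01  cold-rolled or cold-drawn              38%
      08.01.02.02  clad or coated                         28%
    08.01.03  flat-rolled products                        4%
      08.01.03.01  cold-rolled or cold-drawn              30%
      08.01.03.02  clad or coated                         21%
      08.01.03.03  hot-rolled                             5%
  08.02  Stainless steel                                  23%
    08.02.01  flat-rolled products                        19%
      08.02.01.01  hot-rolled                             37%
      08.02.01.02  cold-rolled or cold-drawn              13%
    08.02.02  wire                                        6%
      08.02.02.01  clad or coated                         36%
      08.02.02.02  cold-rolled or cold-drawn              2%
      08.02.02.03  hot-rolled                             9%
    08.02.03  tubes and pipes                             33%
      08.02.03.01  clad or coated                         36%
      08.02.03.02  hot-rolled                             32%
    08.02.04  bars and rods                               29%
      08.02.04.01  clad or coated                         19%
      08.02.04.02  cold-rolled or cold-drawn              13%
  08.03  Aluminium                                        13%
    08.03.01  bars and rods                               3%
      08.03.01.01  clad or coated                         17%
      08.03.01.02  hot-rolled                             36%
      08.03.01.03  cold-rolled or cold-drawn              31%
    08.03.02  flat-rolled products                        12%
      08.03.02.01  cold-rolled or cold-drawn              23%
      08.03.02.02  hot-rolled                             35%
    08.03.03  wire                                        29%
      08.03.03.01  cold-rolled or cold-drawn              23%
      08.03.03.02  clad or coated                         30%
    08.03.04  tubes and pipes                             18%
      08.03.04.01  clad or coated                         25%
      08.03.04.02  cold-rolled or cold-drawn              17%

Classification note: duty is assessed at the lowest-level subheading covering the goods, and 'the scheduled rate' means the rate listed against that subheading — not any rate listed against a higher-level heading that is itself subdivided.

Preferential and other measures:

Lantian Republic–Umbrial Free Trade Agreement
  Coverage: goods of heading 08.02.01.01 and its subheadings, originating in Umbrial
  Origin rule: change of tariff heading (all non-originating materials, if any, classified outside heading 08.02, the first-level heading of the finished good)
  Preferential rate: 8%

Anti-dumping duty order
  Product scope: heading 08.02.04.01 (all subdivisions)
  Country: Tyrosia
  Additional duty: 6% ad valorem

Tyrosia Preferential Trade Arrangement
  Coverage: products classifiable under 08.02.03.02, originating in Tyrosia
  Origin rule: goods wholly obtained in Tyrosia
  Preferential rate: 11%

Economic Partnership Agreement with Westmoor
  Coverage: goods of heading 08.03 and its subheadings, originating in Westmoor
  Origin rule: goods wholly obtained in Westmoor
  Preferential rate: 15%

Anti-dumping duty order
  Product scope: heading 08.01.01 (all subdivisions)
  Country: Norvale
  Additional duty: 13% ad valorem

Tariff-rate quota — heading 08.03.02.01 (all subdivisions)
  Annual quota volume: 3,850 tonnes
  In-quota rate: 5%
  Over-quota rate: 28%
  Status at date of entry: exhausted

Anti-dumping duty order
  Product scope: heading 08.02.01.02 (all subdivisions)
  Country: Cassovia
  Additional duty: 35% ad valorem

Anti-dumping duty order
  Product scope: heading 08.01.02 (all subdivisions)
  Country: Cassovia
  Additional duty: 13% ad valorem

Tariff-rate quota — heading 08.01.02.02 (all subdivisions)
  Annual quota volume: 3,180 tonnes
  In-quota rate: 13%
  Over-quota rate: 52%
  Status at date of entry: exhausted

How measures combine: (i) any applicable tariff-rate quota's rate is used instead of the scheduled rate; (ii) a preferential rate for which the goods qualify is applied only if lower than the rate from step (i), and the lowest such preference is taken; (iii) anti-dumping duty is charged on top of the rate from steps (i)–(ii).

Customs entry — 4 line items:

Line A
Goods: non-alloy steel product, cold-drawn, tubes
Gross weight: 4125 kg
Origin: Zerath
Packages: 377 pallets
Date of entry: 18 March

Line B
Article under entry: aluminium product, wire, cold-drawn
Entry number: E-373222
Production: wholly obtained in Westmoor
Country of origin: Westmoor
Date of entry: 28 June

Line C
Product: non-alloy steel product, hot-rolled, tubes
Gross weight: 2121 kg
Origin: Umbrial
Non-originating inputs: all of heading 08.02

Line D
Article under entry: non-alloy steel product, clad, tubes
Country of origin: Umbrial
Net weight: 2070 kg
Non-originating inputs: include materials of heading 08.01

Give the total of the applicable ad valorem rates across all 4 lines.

66%

Line A: non-alloy steel → 08.01; tubes → 08.01.01; cold-drawn → 08.01.01.01. Scheduled 19%. No special measure applies. → 19%.
Line B: aluminium → 08.03; wire → 08.03.03; cold-drawn → 08.03.03.01. Scheduled 23%. Westmoor agreement on 08.03: wholly obtained → 15% available; preferential 15%. → 15%.
Line C: non-alloy steel → 08.01; tubes → 08.01.01; hot-rolled → 08.01.01.02. Scheduled 28%. Umbrial agreement on 08.02.01.01: 08.01.01.02 not covered. → 28%.
Line D: non-alloy steel → 08.01; tubes → 08.01.01; clad → 08.01.01.03. Scheduled 4%. Umbrial agreement on 08.02.01.01: 08.01.01.03 not covered. → 4%.
Sum: 19% + 15% + 28% + 4% = 66%.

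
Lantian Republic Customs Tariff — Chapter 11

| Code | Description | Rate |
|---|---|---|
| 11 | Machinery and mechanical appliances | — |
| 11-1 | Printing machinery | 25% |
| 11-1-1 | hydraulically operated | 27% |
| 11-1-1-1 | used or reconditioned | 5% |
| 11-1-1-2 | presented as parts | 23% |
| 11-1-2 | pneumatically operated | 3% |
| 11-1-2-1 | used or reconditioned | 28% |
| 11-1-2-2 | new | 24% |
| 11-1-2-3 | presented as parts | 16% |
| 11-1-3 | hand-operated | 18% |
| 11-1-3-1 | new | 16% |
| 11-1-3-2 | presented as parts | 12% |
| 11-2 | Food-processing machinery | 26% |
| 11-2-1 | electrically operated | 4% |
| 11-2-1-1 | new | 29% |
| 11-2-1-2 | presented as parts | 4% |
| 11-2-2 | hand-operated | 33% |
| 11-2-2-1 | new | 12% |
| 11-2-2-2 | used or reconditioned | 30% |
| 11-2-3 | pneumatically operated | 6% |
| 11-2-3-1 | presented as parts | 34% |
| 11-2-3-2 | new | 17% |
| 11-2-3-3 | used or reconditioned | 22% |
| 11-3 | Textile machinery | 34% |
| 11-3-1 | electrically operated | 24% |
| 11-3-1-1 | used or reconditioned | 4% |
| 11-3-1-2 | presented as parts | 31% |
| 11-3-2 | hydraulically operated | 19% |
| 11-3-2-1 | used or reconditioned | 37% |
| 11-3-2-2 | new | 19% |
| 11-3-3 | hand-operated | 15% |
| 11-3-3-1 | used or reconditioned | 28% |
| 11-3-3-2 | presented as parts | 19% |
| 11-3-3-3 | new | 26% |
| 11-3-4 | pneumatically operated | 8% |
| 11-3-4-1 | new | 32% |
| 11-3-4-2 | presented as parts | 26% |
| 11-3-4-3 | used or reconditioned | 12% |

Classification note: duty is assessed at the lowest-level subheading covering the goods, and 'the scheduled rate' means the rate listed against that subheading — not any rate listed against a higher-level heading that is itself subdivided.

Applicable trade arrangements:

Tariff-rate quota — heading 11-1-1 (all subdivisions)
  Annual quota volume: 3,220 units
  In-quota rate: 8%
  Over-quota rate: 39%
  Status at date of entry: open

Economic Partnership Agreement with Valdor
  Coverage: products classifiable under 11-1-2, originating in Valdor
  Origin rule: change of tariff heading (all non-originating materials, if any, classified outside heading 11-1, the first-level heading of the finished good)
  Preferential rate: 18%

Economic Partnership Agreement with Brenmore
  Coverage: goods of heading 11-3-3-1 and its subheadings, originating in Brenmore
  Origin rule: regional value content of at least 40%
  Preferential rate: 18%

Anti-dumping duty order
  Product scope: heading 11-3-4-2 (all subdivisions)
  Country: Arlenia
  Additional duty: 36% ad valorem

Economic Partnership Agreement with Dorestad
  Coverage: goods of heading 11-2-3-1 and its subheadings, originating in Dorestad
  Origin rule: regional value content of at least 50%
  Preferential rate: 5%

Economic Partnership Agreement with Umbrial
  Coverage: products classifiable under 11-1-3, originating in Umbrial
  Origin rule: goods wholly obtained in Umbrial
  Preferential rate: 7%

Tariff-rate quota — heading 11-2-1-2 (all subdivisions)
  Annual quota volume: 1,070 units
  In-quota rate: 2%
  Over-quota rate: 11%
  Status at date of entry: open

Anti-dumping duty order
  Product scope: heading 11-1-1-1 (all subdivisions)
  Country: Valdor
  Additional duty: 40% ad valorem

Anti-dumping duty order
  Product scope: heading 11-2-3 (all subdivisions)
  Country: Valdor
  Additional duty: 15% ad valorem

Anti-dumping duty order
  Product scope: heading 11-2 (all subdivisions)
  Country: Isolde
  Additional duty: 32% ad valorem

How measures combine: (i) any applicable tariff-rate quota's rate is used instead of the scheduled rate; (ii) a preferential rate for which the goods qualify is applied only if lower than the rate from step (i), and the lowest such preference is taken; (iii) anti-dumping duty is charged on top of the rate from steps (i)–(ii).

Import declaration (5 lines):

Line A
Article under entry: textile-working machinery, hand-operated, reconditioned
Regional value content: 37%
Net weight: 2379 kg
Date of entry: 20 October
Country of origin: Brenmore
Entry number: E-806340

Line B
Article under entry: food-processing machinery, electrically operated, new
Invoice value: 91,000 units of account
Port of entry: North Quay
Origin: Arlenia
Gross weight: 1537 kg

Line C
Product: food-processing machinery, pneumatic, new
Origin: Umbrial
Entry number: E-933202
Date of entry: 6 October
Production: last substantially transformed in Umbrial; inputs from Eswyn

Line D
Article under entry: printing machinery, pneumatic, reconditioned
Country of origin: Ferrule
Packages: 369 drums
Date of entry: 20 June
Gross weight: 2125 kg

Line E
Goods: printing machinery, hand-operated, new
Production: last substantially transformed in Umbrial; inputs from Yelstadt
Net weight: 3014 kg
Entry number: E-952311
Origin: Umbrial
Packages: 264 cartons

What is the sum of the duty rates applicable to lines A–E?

Line A: textile-working → 11-3; hand-operated → 11-3-3; reconditioned → 11-3-3-1. Scheduled 28%. Brenmore agreement on 11-3-3-1: RVC < 40%. → 28%.
Line B: food-processing → 11-2; electrically operated → 11-2-1; new → 11-2-1-1. Scheduled 29%. No special measure applies. → 29%.
Line C: food-processing → 11-2; pneumatic → 11-2-3; new → 11-2-3-2. Scheduled 17%. Umbrial agreement on 11-1-3: 11-2-3-2 not covered. → 17%.
Line D: printing → 11-1; pneumatic → 11-1-2; reconditioned → 11-1-2-1. Scheduled 28%. No special measure applies. → 28%.
Line E: printing → 11-1; hand-operated → 11-1-3; new → 11-1-3-1. Scheduled 16%. Umbrial agreement on 11-1-3: not wholly obtained. → 16%.
Sum: 28% + 29% + 17% + 28% + 16% = 118%.

118%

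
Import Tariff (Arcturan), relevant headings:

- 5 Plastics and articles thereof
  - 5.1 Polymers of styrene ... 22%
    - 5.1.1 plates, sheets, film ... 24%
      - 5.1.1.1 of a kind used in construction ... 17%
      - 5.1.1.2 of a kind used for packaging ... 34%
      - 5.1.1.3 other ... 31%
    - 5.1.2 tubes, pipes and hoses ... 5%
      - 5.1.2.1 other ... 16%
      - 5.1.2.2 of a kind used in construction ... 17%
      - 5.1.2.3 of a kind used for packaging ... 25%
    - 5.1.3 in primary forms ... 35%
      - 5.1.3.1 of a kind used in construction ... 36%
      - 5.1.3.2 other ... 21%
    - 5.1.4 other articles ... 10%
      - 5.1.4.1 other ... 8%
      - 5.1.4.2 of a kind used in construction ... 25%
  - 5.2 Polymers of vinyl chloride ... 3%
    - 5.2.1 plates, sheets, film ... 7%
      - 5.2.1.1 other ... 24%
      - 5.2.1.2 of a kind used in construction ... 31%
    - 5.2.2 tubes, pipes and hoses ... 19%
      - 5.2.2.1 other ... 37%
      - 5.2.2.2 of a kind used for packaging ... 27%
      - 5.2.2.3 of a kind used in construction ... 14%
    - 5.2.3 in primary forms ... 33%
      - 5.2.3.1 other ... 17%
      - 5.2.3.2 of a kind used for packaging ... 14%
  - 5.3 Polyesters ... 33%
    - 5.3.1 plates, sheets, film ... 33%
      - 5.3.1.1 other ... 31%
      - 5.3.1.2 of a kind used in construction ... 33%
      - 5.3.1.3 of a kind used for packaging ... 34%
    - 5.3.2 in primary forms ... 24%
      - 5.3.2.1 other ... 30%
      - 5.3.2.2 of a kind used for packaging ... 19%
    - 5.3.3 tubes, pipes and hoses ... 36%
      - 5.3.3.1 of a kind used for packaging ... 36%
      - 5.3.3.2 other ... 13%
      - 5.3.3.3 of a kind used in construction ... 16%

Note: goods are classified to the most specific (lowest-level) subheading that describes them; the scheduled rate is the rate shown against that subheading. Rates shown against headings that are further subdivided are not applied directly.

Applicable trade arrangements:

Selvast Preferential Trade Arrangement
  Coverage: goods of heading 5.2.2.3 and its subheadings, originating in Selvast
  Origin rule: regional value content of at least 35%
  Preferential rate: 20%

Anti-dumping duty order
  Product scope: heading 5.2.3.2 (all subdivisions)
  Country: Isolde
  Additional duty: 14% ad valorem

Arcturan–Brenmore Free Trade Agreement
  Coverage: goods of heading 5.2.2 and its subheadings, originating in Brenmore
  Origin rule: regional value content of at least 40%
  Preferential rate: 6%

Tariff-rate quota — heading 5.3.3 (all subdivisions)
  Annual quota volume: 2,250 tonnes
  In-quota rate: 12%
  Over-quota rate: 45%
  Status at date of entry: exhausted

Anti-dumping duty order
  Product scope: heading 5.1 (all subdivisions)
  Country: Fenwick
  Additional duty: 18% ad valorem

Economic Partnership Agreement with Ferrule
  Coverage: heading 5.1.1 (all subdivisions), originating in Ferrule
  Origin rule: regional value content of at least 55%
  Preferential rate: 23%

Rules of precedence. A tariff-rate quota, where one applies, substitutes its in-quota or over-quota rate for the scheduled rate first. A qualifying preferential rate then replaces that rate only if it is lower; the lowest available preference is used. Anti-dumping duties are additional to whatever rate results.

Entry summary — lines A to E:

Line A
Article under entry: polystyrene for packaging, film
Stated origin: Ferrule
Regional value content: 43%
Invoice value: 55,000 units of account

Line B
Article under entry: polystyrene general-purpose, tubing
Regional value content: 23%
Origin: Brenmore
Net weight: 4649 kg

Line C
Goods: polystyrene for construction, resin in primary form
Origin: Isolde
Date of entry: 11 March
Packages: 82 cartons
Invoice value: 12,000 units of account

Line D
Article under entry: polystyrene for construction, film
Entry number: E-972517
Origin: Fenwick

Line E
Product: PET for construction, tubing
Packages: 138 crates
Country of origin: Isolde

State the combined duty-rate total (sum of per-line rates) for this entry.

166%

Line A: polystyrene → 5.1; film → 5.1.1; for packaging → 5.1.1.2. Scheduled 34%. Ferrule agreement on 5.1.1: RVC < 55%. → 34%.
Line B: polystyrene → 5.1; tubing → 5.1.2; general-purpose → 5.1.2.1. Scheduled 16%. Brenmore agreement on 5.2.2: 5.1.2.1 not covered. → 16%.
Line C: polystyrene → 5.1; resin in primary form → 5.1.3; for construction → 5.1.3.1. Scheduled 36%. No special measure applies. → 36%.
Line D: polystyrene → 5.1; film → 5.1.1; for construction → 5.1.1.1. Scheduled 17%. anti-dumping (Fenwick, 5.1): +18%; total 17% + 18% = 35%. → 35%.
Line E: PET → 5.3; tubing → 5.3.3; for construction → 5.3.3.3. Scheduled 16%. quota on 5.3.3 exhausted → over-quota 45%. → 45%.
Sum: 34% + 16% + 36% + 35% + 45% = 166%.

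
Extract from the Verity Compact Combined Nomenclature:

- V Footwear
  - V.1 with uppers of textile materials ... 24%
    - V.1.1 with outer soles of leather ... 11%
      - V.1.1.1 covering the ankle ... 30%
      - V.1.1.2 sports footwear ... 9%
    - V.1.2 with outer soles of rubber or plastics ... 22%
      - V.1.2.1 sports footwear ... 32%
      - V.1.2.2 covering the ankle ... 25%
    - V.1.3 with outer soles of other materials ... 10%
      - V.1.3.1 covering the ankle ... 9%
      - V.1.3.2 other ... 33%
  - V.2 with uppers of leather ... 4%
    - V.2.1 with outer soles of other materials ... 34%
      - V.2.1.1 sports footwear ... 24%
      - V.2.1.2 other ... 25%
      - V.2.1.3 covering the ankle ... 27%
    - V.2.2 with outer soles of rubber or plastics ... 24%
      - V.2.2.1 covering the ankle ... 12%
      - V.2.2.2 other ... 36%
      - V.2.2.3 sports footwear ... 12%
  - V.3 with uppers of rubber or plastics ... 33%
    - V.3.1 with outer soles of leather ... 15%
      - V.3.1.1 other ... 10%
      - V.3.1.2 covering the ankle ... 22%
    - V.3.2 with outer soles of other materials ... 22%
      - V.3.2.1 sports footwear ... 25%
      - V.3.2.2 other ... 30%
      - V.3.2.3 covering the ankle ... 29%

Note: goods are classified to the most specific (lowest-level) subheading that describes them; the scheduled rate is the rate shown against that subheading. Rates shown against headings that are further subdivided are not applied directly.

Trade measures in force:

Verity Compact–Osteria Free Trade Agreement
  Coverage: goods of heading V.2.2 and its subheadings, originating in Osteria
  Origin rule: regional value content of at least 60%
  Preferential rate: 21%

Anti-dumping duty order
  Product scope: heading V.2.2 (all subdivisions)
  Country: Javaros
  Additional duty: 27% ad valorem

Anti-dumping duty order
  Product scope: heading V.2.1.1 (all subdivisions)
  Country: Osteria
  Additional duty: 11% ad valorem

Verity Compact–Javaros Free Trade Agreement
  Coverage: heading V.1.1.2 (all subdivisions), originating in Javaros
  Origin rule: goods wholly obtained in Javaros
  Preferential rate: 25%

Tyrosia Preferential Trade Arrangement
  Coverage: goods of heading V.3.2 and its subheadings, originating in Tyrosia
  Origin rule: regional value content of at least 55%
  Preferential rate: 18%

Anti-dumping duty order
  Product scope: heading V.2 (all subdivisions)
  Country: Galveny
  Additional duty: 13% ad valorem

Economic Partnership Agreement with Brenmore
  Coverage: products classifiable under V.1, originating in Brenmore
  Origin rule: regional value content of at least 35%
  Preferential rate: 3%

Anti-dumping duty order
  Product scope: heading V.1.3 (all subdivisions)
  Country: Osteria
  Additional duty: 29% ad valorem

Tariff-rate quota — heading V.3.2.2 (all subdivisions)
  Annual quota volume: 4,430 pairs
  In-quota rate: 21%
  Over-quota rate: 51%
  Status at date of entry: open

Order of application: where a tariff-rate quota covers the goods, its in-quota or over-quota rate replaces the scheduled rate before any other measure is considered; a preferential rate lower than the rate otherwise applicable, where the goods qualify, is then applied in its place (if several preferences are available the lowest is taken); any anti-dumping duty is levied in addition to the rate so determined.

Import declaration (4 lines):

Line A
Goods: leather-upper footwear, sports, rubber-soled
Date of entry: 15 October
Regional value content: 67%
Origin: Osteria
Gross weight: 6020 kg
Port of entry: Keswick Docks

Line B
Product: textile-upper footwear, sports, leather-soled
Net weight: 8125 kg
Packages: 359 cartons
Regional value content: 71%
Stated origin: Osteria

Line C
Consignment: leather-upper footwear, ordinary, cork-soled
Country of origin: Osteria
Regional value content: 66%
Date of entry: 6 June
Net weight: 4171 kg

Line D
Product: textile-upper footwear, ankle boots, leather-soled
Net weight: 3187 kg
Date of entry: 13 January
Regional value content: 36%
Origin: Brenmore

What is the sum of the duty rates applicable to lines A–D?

49%

Line A: leather-upper → V.2; rubber-soled → V.2.2; sports → V.2.2.3. Scheduled 12%. Osteria agreement on V.2.2: RVC ≥ 60% → 21% available; preference 21% not lower than 12% → no reduction. → 12%.
Line B: textile-upper → V.1; leather-soled → V.1.1; sports → V.1.1.2. Scheduled 9%. Osteria agreement on V.2.2: V.1.1.2 not covered. → 9%.
Line C: leather-upper → V.2; cork-soled → V.2.1; ordinary → V.2.1.2. Scheduled 25%. Osteria agreement on V.2.2: V.2.1.2 not covered. → 25%.
Line D: textile-upper → V.1; leather-soled → V.1.1; ankle boots → V.1.1.1. Scheduled 30%. Brenmore agreement on V.1: RVC ≥ 35% → 3% available; preferential 3%. → 3%.
Sum: 12% + 9% + 25% + 3% = 49%.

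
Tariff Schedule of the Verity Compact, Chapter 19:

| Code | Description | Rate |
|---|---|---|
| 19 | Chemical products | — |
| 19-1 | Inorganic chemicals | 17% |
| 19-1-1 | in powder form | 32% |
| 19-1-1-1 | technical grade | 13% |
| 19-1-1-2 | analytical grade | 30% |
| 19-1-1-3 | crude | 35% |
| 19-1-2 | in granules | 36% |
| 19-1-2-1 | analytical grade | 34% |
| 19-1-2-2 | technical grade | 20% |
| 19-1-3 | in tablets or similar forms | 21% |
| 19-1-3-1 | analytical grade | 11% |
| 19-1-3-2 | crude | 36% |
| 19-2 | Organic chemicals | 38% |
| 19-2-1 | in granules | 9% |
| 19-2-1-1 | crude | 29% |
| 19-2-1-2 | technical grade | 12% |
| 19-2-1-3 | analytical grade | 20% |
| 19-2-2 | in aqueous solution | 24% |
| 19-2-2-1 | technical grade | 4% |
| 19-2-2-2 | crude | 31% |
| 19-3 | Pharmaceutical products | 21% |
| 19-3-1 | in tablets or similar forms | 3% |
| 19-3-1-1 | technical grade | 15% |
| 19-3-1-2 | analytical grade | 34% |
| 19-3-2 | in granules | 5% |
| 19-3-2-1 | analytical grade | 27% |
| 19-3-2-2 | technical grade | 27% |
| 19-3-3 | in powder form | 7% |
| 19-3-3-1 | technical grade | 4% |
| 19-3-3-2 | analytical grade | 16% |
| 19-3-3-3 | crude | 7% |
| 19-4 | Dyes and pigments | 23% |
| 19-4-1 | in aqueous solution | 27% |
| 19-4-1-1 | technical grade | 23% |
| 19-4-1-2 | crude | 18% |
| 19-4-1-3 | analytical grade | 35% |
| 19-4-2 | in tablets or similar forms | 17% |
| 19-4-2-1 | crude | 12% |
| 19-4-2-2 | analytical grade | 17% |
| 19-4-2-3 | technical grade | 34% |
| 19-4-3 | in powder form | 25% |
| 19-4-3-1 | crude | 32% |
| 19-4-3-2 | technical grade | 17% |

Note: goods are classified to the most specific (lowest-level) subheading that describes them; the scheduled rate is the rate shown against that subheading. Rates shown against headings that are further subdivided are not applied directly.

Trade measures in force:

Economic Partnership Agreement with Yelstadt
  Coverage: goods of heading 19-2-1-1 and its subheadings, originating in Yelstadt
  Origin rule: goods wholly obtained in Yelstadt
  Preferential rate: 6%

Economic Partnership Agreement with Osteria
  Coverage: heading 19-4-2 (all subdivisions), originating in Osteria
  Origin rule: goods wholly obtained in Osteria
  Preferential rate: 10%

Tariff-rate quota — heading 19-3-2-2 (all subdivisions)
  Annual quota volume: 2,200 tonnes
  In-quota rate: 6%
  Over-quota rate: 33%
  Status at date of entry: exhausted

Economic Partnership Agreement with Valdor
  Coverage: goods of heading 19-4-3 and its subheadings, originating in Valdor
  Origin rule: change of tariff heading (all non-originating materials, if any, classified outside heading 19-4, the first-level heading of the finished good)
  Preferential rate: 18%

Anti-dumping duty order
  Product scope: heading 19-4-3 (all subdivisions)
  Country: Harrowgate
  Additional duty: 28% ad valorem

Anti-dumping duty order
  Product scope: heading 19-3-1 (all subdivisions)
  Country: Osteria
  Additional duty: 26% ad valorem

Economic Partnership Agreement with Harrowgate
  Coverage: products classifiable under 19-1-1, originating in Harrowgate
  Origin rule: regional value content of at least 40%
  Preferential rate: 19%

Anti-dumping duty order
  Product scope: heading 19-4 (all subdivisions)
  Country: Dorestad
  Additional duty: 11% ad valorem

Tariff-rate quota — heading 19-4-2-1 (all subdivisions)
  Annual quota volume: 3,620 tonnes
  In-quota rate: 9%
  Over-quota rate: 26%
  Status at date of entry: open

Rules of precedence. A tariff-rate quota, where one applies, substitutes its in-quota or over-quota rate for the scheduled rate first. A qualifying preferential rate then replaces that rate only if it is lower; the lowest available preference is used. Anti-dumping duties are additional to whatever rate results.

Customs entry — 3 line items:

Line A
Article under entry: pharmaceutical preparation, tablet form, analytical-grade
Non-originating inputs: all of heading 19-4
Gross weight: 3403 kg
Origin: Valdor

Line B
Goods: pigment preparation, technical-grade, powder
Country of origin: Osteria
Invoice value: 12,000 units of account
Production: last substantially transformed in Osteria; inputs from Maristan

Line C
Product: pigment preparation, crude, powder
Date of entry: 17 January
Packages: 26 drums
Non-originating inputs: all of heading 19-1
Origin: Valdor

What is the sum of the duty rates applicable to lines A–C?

Line A: pharmaceutical → 19-3; tablet form → 19-3-1; analytical-grade → 19-3-1-2. Scheduled 34%. Valdor agreement on 19-4-3: 19-3-1-2 not covered. → 34%.
Line B: pigment → 19-4; powder → 19-4-3; technical-grade → 19-4-3-2. Scheduled 17%. Osteria agreement on 19-4-2: 19-4-3-2 not covered. → 17%.
Line C: pigment → 19-4; powder → 19-4-3; crude → 19-4-3-1. Scheduled 32%. Valdor agreement on 19-4-3: CTH met → 18% available; preferential 18%. → 18%.
Sum: 34% + 17% + 18% = 69%.

69%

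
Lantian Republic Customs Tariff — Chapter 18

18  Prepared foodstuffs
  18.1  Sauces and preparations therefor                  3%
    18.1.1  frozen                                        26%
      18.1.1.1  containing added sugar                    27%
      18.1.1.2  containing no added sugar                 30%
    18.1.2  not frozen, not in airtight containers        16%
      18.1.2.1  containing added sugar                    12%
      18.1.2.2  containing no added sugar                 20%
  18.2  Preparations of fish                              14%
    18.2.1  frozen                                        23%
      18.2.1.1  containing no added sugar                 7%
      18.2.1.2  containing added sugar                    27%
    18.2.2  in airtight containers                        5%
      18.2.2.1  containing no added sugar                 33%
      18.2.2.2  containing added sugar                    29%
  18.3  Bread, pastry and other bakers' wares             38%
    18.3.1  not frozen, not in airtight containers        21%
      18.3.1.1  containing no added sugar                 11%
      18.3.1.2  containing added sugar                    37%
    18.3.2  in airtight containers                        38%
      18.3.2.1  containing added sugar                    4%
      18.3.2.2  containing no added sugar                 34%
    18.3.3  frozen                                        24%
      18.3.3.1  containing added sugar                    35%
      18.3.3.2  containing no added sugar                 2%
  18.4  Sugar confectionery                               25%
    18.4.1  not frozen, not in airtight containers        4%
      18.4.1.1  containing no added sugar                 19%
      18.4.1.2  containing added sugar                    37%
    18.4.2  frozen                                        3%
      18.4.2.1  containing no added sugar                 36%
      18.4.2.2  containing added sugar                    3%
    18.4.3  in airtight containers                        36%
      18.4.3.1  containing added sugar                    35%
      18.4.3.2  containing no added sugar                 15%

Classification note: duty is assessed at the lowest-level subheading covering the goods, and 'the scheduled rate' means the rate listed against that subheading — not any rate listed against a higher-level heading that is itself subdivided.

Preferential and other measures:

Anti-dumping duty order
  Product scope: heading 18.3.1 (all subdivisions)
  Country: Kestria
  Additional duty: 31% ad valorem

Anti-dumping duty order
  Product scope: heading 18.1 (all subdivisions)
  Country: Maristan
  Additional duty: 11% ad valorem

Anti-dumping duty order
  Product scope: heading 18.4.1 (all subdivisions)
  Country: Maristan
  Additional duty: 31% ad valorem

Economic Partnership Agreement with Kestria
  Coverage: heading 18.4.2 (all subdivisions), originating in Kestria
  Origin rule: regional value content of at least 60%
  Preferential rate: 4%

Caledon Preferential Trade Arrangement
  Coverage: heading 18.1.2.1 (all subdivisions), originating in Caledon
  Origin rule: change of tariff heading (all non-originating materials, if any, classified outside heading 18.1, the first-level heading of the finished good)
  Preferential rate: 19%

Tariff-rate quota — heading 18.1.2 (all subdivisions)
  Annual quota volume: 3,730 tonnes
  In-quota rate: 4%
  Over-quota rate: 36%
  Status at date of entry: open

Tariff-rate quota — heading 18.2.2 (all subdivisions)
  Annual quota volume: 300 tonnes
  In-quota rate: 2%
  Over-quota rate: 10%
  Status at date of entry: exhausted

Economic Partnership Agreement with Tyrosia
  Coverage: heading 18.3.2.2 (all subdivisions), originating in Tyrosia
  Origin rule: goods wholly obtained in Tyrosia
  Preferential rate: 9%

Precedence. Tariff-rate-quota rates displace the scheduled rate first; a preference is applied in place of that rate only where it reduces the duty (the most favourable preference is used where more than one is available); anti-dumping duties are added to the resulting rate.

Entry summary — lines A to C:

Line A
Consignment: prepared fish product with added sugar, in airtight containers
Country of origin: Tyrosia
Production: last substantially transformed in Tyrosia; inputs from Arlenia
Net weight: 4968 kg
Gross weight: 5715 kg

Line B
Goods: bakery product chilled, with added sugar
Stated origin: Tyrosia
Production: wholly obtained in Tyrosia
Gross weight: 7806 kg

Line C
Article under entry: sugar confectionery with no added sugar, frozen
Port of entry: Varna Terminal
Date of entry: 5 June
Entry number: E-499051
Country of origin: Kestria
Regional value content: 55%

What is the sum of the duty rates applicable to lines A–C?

Line A: prepared fish product → 18.2; in airtight containers → 18.2.2; with added sugar → 18.2.2.2. Scheduled 29%. quota on 18.2.2 exhausted → over-quota 10%; Tyrosia agreement on 18.3.2.2: 18.2.2.2 not covered. → 10%.
Line B: bakery product → 18.3; chilled → 18.3.1; with added sugar → 18.3.1.2. Scheduled 37%. Tyrosia agreement on 18.3.2.2: 18.3.1.2 not covered. → 37%.
Line C: sugar confectionery → 18.4; frozen → 18.4.2; with no added sugar → 18.4.2.1. Scheduled 36%. Kestria agreement on 18.4.2: RVC < 60%. → 36%.
Sum: 10% + 37% + 36% = 83%.

83%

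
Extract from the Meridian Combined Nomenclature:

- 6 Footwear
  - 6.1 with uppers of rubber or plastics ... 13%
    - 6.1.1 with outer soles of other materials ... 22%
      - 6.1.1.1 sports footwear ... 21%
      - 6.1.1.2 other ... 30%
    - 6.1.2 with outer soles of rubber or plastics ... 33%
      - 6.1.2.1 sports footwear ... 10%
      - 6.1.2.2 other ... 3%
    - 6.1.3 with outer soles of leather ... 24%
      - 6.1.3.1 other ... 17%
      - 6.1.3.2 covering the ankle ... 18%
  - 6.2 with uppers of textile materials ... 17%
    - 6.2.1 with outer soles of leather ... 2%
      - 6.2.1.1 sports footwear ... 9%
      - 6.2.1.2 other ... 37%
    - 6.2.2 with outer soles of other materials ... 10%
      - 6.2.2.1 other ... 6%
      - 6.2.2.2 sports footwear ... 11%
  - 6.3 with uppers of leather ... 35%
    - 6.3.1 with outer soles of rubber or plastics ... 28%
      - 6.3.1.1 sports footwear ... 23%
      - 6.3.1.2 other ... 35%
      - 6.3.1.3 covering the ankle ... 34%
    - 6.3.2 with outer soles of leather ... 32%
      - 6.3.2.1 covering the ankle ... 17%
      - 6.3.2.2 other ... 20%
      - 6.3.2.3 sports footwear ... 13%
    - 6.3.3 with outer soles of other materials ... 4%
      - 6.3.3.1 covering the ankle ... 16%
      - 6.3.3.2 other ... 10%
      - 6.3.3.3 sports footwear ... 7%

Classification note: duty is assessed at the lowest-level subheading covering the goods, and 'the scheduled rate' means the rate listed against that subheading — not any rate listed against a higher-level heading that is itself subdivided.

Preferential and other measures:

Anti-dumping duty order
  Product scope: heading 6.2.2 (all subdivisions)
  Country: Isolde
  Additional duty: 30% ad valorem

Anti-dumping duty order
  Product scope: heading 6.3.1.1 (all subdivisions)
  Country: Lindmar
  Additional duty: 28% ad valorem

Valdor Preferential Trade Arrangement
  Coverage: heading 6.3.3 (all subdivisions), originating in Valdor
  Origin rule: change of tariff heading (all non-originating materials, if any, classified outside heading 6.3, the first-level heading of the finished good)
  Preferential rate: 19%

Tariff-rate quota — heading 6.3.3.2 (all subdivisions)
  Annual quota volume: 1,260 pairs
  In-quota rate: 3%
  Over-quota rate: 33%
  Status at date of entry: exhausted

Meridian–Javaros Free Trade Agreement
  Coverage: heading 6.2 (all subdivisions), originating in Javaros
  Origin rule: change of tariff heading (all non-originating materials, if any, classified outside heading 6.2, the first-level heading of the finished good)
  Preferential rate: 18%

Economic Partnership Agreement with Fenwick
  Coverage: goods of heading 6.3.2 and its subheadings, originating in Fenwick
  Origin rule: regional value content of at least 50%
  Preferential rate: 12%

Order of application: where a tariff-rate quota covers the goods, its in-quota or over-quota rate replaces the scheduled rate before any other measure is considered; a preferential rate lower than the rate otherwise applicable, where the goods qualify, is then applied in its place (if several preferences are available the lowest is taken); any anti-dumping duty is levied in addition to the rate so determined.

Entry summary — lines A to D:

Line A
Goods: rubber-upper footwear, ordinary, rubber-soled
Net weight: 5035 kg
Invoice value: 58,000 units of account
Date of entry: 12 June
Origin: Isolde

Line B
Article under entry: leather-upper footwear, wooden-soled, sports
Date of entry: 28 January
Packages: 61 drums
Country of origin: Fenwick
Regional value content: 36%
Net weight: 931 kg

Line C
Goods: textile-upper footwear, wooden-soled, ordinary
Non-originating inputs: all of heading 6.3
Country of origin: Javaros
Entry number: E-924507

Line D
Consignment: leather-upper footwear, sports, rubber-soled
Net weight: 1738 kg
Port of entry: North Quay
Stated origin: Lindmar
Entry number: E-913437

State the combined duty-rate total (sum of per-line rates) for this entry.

Line A: rubber-upper → 6.1; rubber-soled → 6.1.2; ordinary → 6.1.2.2. Scheduled 3%. No special measure applies. → 3%.
Line B: leather-upper → 6.3; wooden-soled → 6.3.3; sports → 6.3.3.3. Scheduled 7%. Fenwick agreement on 6.3.2: 6.3.3.3 not covered. → 7%.
Line C: textile-upper → 6.2; wooden-soled → 6.2.2; ordinary → 6.2.2.1. Scheduled 6%. Javaros agreement on 6.2: CTH met → 18% available; preference 18% not lower than 6% → no reduction. → 6%.
Line D: leather-upper → 6.3; rubber-soled → 6.3.1; sports → 6.3.1.1. Scheduled 23%. anti-dumping (Lindmar, 6.3.1.1): +28%; total 23% + 28% = 51%. → 51%.
Sum: 3% + 7% + 6% + 51% = 67%.

67%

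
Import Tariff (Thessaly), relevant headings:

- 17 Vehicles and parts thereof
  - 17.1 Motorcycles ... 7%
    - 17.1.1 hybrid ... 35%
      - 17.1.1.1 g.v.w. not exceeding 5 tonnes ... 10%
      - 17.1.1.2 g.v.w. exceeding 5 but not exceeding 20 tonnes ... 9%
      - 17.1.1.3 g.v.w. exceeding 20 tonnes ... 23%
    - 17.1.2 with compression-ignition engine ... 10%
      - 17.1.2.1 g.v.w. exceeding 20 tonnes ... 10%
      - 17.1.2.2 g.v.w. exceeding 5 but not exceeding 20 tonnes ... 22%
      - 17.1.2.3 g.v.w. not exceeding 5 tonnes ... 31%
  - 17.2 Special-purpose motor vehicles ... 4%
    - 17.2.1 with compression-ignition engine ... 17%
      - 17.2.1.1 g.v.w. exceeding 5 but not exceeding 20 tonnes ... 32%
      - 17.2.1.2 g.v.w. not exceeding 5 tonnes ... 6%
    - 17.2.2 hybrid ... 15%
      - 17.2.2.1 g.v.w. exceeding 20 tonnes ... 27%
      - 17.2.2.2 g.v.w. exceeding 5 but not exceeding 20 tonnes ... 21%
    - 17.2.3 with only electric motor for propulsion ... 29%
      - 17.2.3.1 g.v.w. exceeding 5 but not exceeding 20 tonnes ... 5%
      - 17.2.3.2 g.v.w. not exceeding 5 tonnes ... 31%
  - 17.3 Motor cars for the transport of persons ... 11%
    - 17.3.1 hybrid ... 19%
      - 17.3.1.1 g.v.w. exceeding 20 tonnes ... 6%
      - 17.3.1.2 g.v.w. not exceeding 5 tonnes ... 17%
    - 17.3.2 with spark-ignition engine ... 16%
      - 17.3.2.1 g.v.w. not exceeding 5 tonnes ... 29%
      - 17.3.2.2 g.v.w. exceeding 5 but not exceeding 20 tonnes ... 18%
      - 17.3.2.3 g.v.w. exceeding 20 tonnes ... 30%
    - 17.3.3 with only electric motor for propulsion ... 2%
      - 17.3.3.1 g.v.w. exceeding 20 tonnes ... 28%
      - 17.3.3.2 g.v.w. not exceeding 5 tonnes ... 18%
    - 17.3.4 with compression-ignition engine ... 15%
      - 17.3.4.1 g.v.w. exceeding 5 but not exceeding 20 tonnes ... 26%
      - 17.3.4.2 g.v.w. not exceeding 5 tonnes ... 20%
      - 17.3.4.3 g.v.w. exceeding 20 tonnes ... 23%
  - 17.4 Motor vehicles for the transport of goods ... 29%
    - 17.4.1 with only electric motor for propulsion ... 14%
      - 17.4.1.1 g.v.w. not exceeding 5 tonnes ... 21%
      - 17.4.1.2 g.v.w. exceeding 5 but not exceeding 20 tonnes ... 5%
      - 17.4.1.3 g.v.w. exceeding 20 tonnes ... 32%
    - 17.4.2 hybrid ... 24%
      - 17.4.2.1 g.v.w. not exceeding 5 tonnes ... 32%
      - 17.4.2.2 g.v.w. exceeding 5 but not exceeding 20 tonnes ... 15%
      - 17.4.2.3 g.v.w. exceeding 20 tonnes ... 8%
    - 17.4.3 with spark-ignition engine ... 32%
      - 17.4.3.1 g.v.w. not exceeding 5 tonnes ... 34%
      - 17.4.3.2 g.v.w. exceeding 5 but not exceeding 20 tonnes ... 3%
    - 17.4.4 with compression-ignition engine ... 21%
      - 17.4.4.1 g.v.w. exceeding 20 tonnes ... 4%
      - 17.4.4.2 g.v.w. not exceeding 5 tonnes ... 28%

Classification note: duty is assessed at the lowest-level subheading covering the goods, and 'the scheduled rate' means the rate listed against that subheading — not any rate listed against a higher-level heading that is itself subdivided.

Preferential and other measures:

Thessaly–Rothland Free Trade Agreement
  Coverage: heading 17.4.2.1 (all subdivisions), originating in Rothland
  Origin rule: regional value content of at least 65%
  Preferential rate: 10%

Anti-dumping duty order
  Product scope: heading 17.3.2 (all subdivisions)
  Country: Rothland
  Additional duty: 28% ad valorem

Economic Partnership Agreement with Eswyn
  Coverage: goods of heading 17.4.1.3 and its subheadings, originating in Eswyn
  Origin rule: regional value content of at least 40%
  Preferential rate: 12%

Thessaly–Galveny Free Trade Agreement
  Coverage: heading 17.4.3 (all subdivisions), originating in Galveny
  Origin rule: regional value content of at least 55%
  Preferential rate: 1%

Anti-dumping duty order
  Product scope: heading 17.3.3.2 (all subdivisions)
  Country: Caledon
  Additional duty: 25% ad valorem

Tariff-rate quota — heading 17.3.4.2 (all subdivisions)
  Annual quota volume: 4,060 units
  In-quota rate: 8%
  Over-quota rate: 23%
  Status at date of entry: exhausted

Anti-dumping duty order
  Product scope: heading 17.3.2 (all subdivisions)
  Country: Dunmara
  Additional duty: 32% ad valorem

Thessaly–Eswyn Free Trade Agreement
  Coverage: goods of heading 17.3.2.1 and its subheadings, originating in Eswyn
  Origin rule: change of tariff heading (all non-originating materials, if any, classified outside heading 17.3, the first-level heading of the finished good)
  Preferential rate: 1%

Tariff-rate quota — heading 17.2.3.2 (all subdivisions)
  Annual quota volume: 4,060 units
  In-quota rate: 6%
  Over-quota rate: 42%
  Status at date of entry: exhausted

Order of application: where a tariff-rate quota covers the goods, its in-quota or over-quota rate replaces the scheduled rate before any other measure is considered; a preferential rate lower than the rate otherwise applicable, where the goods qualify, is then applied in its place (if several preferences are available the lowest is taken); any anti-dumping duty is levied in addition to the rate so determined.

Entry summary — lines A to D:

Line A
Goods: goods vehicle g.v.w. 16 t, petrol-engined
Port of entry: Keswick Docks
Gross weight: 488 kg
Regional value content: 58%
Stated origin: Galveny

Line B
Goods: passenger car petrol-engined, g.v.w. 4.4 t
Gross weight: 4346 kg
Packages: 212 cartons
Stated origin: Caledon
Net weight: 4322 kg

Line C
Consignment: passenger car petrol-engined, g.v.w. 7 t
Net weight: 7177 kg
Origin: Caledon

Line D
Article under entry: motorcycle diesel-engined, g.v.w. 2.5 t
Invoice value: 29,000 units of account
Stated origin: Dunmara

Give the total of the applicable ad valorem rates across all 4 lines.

79%

Line A: goods vehicle → 17.4; petrol-engined → 17.4.3; g.v.w. 16 t → 17.4.3.2. Scheduled 3%. Galveny agreement on 17.4.3: RVC ≥ 55% → 1% available; preferential 1%. → 1%.
Line B: passenger car → 17.3; petrol-engined → 17.3.2; g.v.w. 4.4 t → 17.3.2.1. Scheduled 29%. No special measure applies. → 29%.
Line C: passenger car → 17.3; petrol-engined → 17.3.2; g.v.w. 7 t → 17.3.2.2. Scheduled 18%. No special measure applies. → 18%.
Line D: motorcycle → 17.1; diesel-engined → 17.1.2; g.v.w. 2.5 t → 17.1.2.3. Scheduled 31%. No special measure applies. → 31%.
Sum: 1% + 29% + 18% + 31% = 79%.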